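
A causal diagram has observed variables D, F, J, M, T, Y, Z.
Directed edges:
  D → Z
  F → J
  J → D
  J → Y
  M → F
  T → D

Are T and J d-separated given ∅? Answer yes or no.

Yes — T ⊥ J | ∅.

Bayes-Ball from T | ∅ reaches {D,Z}.
J ∉ reach(T|∅) ⇒ T ⊥ J | ∅.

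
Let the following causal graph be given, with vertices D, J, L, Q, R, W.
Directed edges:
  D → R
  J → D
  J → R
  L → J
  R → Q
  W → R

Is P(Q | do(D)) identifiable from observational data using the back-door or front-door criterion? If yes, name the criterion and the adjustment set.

P(Q|do(D)): backdoor, adjust for {J}.

desc(D)\{D}={Q,R}; candidates ⊆ {J,L,W}.
size 0: {}; under {} D still reaches {J,L,Q,R} ∋ Q.
{J}: D⊥Q given {J} in G with D→· removed — back-door holds.
P(Q|do(D)) = Σ_{J} P(Q|D,J)·P(J).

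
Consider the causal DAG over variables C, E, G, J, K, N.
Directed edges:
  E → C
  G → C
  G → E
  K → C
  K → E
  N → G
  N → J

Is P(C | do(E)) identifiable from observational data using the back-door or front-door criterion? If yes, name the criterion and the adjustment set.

P(C|do(E)): backdoor, adjust for {G, K}.

desc(E)\{E}={C}; candidates ⊆ {G,J,K,N}.
size 0: {}; under {} E still reaches {C,G,J,K,N} ∋ C.
size 1: {G}, {J}, {K} …(+1); under {G} E still reaches {C,K} ∋ C.
{G,K}: E⊥C given {G,K} in G with E→· removed — back-door holds.
P(C|do(E)) = Σ_{G,K} P(C|E,G,K)·P(G,K).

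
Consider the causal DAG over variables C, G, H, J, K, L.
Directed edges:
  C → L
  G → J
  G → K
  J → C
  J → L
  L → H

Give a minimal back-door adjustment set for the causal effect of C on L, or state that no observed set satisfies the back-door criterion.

desc(C)\{C}={H,L}; candidates ⊆ {G,J,K}.
size 0: {}; under {} C still reaches {G,H,J,K,L} ∋ L.
{J}: C⊥L given {J} in G with C→· removed — back-door holds.

C→L: minimal back-door set {J}.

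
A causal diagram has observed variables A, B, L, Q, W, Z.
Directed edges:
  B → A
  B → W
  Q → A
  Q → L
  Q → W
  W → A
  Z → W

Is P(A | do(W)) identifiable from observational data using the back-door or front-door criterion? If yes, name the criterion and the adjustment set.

desc(W)\{W}={A}; candidates ⊆ {B,L,Q,Z}.
size 0: {}; under {} W still reaches {A,B,L,Q,Z} ∋ A.
size 1: {B}, {L}, {Q} …(+1); under {B} W still reaches {A,L,Q,Z} ∋ A.
{B,Q}: W⊥A given {B,Q} in G with W→· removed — back-door holds.
P(A|do(W)) = Σ_{B,Q} P(A|W,B,Q)·P(B,Q).

P(A|do(W)): backdoor, adjust for {B, Q}.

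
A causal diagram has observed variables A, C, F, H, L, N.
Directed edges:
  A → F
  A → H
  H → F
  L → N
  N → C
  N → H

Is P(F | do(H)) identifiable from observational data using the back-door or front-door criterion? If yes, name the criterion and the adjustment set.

P(F|do(H)): backdoor, adjust for {A}.

desc(H)\{H}={F}; candidates ⊆ {A,C,L,N}.
size 0: {}; under {} H still reaches {A,C,F,L,N} ∋ F.
{A}: H⊥F given {A} in G with H→· removed — back-door holds.
P(F|do(H)) = Σ_{A} P(F|H,A)·P(A).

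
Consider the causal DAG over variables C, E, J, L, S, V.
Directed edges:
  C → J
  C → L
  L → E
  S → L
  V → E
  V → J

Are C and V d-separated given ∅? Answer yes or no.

Bayes-Ball from C | ∅ reaches {E,J,L}.
V ∉ reach(C|∅) ⇒ C ⊥ V | ∅.

Yes — C ⊥ V | ∅.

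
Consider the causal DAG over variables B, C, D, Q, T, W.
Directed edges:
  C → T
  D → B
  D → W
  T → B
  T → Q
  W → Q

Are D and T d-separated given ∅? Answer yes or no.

Yes — D ⊥ T | ∅.

Bayes-Ball from D | ∅ reaches {B,Q,W}.
T ∉ reach(D|∅) ⇒ D ⊥ T | ∅.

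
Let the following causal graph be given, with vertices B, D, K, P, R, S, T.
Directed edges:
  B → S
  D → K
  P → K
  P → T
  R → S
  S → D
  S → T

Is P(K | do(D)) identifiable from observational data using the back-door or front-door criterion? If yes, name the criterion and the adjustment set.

P(K|do(D)): backdoor, adjust for ∅.

desc(D)\{D}={K}; candidates ⊆ {B,P,R,S,T}.
∅: D⊥K given ∅ in G with D→· removed — back-door holds.
P(K|do(D)) = P(K|D) — no adjustment needed.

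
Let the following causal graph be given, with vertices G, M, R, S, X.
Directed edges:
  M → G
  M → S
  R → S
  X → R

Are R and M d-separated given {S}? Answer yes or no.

Bayes-Ball from R | {S} reaches {G,M,X}.
M ∈ reach(R|{S}) ⇒ R ⊥̸ M | {S}.

No — R and M are d-connected given {S}.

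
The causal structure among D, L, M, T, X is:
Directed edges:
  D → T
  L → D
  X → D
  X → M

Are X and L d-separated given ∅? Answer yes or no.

Yes — X ⊥ L | ∅.

Bayes-Ball from X | ∅ reaches {D,M,T}.
L ∉ reach(X|∅) ⇒ X ⊥ L | ∅.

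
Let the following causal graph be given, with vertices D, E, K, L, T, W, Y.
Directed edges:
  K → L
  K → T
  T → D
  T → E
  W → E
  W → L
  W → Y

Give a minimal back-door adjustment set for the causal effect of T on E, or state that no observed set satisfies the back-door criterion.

T→E: minimal back-door set ∅.

desc(T)\{T}={D,E}; candidates ⊆ {K,L,W,Y}.
∅: T⊥E given ∅ in G with T→· removed — back-door holds.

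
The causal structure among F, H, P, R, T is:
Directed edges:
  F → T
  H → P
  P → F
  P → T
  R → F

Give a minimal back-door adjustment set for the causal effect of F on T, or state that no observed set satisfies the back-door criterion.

desc(F)\{F}={T}; candidates ⊆ {H,P,R}.
size 0: {}; under {} F still reaches {H,P,R,T} ∋ T.
{P}: F⊥T given {P} in G with F→· removed — back-door holds.

F→T: minimal back-door set {P}.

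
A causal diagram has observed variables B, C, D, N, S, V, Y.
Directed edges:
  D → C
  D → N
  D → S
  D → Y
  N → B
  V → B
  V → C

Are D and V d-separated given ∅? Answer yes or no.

Bayes-Ball from D | ∅ reaches {B,C,N,S,Y}.
V ∉ reach(D|∅) ⇒ D ⊥ V | ∅.

Yes — D ⊥ V | ∅.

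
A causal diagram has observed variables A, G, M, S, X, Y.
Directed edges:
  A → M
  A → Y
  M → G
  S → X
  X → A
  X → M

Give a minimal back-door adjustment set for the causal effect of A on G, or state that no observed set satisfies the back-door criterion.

desc(A)\{A}={G,M,Y}; candidates ⊆ {S,X}.
size 0: {}; under {} A still reaches {G,M,S,X} ∋ G.
{X}: A⊥G given {X} in G with A→· removed — back-door holds.

A→G: minimal back-door set {X}.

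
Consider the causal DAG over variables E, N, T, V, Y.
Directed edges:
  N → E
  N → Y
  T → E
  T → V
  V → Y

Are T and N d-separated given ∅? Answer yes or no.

Bayes-Ball from T | ∅ reaches {E,V,Y}.
N ∉ reach(T|∅) ⇒ T ⊥ N | ∅.

Yes — T ⊥ N | ∅.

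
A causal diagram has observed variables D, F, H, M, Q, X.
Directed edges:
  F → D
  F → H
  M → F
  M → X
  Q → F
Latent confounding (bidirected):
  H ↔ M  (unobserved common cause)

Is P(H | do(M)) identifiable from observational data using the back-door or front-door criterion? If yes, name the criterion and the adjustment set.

desc(M)\{M}={D,F,H,X}; candidates ⊆ {Q}.
M↔H: latent back-door arc(s) into M.
size 0: {}; under {} M still reaches {H} ∋ H.
size 1: {Q}; under {Q} M still reaches {H} ∋ H.
M↔H cannot be blocked by any observed set — no back-door set.
{F}: (i) intercepts every directed M→H path; (ii) no back-door M→{F}; (iii) {M} blocks every back-door {F}→H. Front-door holds.
P(H|do(M)) = Σ_{F} P(F|M) Σ_{M'} P(H|F,M')P(M').

P(H|do(M)): frontdoor, adjust for {F}.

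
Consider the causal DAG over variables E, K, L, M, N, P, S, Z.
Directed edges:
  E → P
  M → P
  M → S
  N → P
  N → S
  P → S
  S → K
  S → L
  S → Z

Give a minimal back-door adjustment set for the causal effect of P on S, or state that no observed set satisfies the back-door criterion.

P→S: minimal back-door set {M, N}.

desc(P)\{P}={K,L,S,Z}; candidates ⊆ {E,M,N}.
size 0: {}; under {} P still reaches {E,K,L,M,N,S,Z} ∋ S.
size 1: {E}, {M}, {N}; under {E} P still reaches {K,L,M,N,S,Z} ∋ S.
{M,N}: P⊥S given {M,N} in G with P→· removed — back-door holds.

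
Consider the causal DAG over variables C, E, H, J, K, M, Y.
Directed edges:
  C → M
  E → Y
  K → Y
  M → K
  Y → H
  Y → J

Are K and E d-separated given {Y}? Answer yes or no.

No — K and E are d-connected given {Y}.

Bayes-Ball from K | {Y} reaches {C,E,M}.
E ∈ reach(K|{Y}) ⇒ K ⊥̸ E | {Y}.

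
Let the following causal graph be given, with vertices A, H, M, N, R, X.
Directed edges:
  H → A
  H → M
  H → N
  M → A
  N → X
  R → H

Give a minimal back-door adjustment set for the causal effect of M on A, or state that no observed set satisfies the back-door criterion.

desc(M)\{M}={A}; candidates ⊆ {H,N,R,X}.
size 0: {}; under {} M still reaches {A,H,N,R,X} ∋ A.
{H}: M⊥A given {H} in G with M→· removed — back-door holds.

M→A: minimal back-door set {H}.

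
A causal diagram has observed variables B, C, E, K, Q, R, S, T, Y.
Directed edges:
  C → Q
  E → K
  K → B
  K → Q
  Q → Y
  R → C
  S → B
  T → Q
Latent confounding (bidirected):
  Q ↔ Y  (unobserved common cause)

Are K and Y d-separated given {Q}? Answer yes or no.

No — K and Y are d-connected given {Q}.

Bayes-Ball from K | {Q} reaches {B,C,E,R,T,Y}.
Y ∈ reach(K|{Q}) ⇒ K ⊥̸ Y | {Q}.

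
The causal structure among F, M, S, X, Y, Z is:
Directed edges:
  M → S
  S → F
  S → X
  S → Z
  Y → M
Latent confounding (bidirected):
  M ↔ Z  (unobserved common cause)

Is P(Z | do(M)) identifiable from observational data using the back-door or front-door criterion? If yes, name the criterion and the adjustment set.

desc(M)\{M}={F,S,X,Z}; candidates ⊆ {Y}.
M↔Z: latent back-door arc(s) into M.
size 0: {}; under {} M still reaches {Y,Z} ∋ Z.
size 1: {Y}; under {Y} M still reaches {Z} ∋ Z.
M↔Z cannot be blocked by any observed set — no back-door set.
{S}: (i) intercepts every directed M→Z path; (ii) no back-door M→{S}; (iii) {M} blocks every back-door {S}→Z. Front-door holds.
P(Z|do(M)) = Σ_{S} P(S|M) Σ_{M'} P(Z|S,M')P(M').

P(Z|do(M)): frontdoor, adjust for {S}.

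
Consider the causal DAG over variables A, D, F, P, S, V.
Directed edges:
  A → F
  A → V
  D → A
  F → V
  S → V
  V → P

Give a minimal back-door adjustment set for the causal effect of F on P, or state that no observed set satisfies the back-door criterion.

F→P: minimal back-door set {A}.

desc(F)\{F}={P,V}; candidates ⊆ {A,D,S}.
size 0: {}; under {} F still reaches {A,D,P,V} ∋ P.
{A}: F⊥P given {A} in G with F→· removed — back-door holds.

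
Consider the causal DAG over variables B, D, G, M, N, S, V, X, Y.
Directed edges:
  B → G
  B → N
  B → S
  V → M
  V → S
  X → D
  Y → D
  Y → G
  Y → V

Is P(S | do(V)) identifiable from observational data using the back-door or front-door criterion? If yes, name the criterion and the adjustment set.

desc(V)\{V}={M,S}; candidates ⊆ {B,D,G,N,X,Y}.
∅: V⊥S given ∅ in G with V→· removed — back-door holds.
P(S|do(V)) = P(S|V) — no adjustment needed.

P(S|do(V)): backdoor, adjust for ∅.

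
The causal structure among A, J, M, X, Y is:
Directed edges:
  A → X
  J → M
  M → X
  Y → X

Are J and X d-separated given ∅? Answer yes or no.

No — J and X are d-connected given ∅.

Bayes-Ball from J | ∅ reaches {M,X}.
X ∈ reach(J|∅) ⇒ J ⊥̸ X | ∅.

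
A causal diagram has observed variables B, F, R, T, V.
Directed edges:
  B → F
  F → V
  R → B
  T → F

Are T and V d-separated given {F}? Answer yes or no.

Bayes-Ball from T | {F} reaches {B,R}.
V ∉ reach(T|{F}) ⇒ T ⊥ V | {F}.

Yes — T ⊥ V | {F}.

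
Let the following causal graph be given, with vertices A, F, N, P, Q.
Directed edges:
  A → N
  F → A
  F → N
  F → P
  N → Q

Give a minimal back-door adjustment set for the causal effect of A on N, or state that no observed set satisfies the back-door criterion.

A→N: minimal back-door set {F}.

desc(A)\{A}={N,Q}; candidates ⊆ {F,P}.
size 0: {}; under {} A still reaches {F,N,P,Q} ∋ N.
{F}: A⊥N given {F} in G with A→· removed — back-door holds.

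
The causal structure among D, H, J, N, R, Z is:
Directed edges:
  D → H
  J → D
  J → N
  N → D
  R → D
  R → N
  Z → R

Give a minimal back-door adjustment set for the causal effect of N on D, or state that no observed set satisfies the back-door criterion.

N→D: minimal back-door set {J, R}.

desc(N)\{N}={D,H}; candidates ⊆ {J,R,Z}.
size 0: {}; under {} N still reaches {D,H,J,R,Z} ∋ D.
size 1: {J}, {R}, {Z}; under {J} N still reaches {D,H,R,Z} ∋ D.
{J,R}: N⊥D given {J,R} in G with N→· removed — back-door holds.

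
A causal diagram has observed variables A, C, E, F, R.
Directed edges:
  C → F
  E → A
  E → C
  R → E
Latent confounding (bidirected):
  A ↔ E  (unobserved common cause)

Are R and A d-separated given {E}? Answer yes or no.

Bayes-Ball from R | {E} reaches {A}.
A ∈ reach(R|{E}) ⇒ R ⊥̸ A | {E}.

No — R and A are d-connected given {E}.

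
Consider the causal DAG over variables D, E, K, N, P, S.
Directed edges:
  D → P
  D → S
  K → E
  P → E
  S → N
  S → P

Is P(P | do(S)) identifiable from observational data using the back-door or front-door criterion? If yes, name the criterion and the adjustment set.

desc(S)\{S}={E,N,P}; candidates ⊆ {D,K}.
size 0: {}; under {} S still reaches {D,E,P} ∋ P.
{D}: S⊥P given {D} in G with S→· removed — back-door holds.
P(P|do(S)) = Σ_{D} P(P|S,D)·P(D).

P(P|do(S)): backdoor, adjust for {D}.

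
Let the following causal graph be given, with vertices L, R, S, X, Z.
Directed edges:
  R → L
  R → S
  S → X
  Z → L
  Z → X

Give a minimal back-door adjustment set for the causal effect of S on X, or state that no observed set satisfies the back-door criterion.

desc(S)\{S}={X}; candidates ⊆ {L,R,Z}.
∅: S⊥X given ∅ in G with S→· removed — back-door holds.

S→X: minimal back-door set ∅.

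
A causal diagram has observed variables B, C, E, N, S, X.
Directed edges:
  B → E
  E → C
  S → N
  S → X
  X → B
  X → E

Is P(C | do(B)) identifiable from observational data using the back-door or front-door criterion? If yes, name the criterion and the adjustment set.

desc(B)\{B}={C,E}; candidates ⊆ {N,S,X}.
size 0: {}; under {} B still reaches {C,E,N,S,X} ∋ C.
{X}: B⊥C given {X} in G with B→· removed — back-door holds.
P(C|do(B)) = Σ_{X} P(C|B,X)·P(X).

P(C|do(B)): backdoor, adjust for {X}.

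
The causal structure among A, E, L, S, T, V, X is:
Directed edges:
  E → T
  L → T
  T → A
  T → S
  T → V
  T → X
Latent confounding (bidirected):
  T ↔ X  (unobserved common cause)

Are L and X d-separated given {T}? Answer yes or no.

No — L and X are d-connected given {T}.

Bayes-Ball from L | {T} reaches {E,X}.
X ∈ reach(L|{T}) ⇒ L ⊥̸ X | {T}.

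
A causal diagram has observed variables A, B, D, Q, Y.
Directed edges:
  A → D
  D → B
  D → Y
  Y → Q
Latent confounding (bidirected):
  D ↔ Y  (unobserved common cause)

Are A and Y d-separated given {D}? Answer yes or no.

No — A and Y are d-connected given {D}.

Bayes-Ball from A | {D} reaches {Q,Y}.
Y ∈ reach(A|{D}) ⇒ A ⊥̸ Y | {D}.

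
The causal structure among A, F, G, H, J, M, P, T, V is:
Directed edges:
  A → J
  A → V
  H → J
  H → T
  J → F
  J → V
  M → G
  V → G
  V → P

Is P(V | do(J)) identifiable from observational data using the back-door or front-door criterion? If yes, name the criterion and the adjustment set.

desc(J)\{J}={F,G,P,V}; candidates ⊆ {A,H,M,T}.
size 0: {}; under {} J still reaches {A,G,H,P,T,V} ∋ V.
{A}: J⊥V given {A} in G with J→· removed — back-door holds.
P(V|do(J)) = Σ_{A} P(V|J,A)·P(A).

P(V|do(J)): backdoor, adjust for {A}.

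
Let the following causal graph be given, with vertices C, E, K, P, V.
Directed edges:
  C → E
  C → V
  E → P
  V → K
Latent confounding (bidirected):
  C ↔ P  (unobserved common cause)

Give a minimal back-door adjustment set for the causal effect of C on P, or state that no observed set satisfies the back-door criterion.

C→P: no observed back-door set.

desc(C)\{C}={E,K,P,V}; candidates ⊆ {—}.
C↔P: latent back-door arc(s) into C.
size 0: {}; under {} C still reaches {P} ∋ P.
C↔P cannot be blocked by any observed set — no back-door set.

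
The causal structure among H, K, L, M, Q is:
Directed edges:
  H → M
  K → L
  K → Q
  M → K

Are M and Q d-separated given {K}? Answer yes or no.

Bayes-Ball from M | {K} reaches {H}.
Q ∉ reach(M|{K}) ⇒ M ⊥ Q | {K}.

Yes — M ⊥ Q | {K}.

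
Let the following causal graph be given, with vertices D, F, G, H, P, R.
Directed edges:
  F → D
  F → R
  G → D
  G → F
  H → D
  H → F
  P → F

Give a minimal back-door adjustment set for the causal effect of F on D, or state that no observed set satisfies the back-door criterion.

F→D: minimal back-door set {G, H}.

desc(F)\{F}={D,R}; candidates ⊆ {G,H,P}.
size 0: {}; under {} F still reaches {D,G,H,P} ∋ D.
size 1: {G}, {H}, {P}; under {G} F still reaches {D,H,P} ∋ D.
{G,H}: F⊥D given {G,H} in G with F→· removed — back-door holds.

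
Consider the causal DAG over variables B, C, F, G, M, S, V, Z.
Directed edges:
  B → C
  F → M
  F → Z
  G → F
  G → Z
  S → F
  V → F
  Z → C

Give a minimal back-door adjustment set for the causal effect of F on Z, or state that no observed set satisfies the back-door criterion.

desc(F)\{F}={C,M,Z}; candidates ⊆ {B,G,S,V}.
size 0: {}; under {} F still reaches {C,G,S,V,Z} ∋ Z.
{G}: F⊥Z given {G} in G with F→· removed — back-door holds.

F→Z: minimal back-door set {G}.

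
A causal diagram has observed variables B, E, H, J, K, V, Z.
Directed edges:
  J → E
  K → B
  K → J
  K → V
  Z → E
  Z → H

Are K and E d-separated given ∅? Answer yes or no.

No — K and E are d-connected given ∅.

Bayes-Ball from K | ∅ reaches {B,E,J,V}.
E ∈ reach(K|∅) ⇒ K ⊥̸ E | ∅.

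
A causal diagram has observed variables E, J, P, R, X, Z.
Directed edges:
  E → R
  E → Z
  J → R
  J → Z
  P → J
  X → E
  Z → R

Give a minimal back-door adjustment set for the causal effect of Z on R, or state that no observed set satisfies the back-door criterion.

desc(Z)\{Z}={R}; candidates ⊆ {E,J,P,X}.
size 0: {}; under {} Z still reaches {E,J,P,R,X} ∋ R.
size 1: {E}, {J}, {P} …(+1); under {E} Z still reaches {J,P,R} ∋ R.
{E,J}: Z⊥R given {E,J} in G with Z→· removed — back-door holds.

Z→R: minimal back-door set {E, J}.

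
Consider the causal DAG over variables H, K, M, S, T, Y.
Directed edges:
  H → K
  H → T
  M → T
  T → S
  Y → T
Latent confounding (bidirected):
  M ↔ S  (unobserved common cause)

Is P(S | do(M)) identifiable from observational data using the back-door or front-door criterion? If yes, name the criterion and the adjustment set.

desc(M)\{M}={S,T}; candidates ⊆ {H,K,Y}.
M↔S: latent back-door arc(s) into M.
size 0: {}; under {} M still reaches {S} ∋ S.
size 1: {H}, {K}, {Y}; under {H} M still reaches {S} ∋ S.
size 2: {H,K}, {H,Y}, {K,Y}; under {H,K} M still reaches {S} ∋ S.
M↔S cannot be blocked by any observed set — no back-door set.
{T}: (i) intercepts every directed M→S path; (ii) no back-door M→{T}; (iii) {M} blocks every back-door {T}→S. Front-door holds.
P(S|do(M)) = Σ_{T} P(T|M) Σ_{M'} P(S|T,M')P(M').

P(S|do(M)): frontdoor, adjust for {T}.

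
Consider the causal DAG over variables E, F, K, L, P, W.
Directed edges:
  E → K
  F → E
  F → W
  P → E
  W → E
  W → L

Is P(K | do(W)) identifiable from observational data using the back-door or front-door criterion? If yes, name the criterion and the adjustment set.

P(K|do(W)): backdoor, adjust for {F}.

desc(W)\{W}={E,K,L}; candidates ⊆ {F,P}.
size 0: {}; under {} W still reaches {E,F,K} ∋ K.
{F}: W⊥K given {F} in G with W→· removed — back-door holds.
P(K|do(W)) = Σ_{F} P(K|W,F)·P(F).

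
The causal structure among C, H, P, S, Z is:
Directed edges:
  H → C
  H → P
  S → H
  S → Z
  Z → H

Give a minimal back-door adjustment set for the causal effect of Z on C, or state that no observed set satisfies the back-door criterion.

desc(Z)\{Z}={C,H,P}; candidates ⊆ {S}.
size 0: {}; under {} Z still reaches {C,H,P,S} ∋ C.
{S}: Z⊥C given {S} in G with Z→· removed — back-door holds.

Z→C: minimal back-door set {S}.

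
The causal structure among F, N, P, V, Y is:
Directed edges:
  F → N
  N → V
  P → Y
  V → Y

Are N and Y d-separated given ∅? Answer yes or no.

No — N and Y are d-connected given ∅.

Bayes-Ball from N | ∅ reaches {F,V,Y}.
Y ∈ reach(N|∅) ⇒ N ⊥̸ Y | ∅.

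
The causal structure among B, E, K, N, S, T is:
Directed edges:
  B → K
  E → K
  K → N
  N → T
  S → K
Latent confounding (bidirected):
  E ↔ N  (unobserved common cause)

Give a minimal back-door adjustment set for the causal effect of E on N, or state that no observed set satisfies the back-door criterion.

E→N: no observed back-door set.

desc(E)\{E}={K,N,T}; candidates ⊆ {B,S}.
E↔N: latent back-door arc(s) into E.
size 0: {}; under {} E still reaches {N,T} ∋ N.
size 1: {B}, {S}; under {B} E still reaches {N,T} ∋ N.
size 2: {B,S}; under {B,S} E still reaches {N,T} ∋ N.
E↔N cannot be blocked by any observed set — no back-door set.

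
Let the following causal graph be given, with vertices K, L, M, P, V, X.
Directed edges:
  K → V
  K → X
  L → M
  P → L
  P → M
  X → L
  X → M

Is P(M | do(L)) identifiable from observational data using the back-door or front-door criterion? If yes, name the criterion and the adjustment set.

desc(L)\{L}={M}; candidates ⊆ {K,P,V,X}.
size 0: {}; under {} L still reaches {K,M,P,V,X} ∋ M.
size 1: {K}, {P}, {V} …(+1); under {K} L still reaches {M,P,X} ∋ M.
{P,X}: L⊥M given {P,X} in G with L→· removed — back-door holds.
P(M|do(L)) = Σ_{P,X} P(M|L,P,X)·P(P,X).

P(M|do(L)): backdoor, adjust for {P, X}.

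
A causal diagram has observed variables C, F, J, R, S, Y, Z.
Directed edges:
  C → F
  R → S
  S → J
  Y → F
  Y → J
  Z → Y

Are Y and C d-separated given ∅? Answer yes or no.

Bayes-Ball from Y | ∅ reaches {F,J,Z}.
C ∉ reach(Y|∅) ⇒ Y ⊥ C | ∅.

Yes — Y ⊥ C | ∅.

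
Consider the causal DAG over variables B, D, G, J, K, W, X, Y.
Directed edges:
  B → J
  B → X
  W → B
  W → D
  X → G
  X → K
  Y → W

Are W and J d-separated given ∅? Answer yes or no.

Bayes-Ball from W | ∅ reaches {B,D,G,J,K,X,Y}.
J ∈ reach(W|∅) ⇒ W ⊥̸ J | ∅.

No — W and J are d-connected given ∅.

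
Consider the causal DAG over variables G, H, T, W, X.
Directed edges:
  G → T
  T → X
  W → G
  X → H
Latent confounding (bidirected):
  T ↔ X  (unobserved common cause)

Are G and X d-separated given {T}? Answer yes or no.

No — G and X are d-connected given {T}.

Bayes-Ball from G | {T} reaches {H,W,X}.
X ∈ reach(G|{T}) ⇒ G ⊥̸ X | {T}.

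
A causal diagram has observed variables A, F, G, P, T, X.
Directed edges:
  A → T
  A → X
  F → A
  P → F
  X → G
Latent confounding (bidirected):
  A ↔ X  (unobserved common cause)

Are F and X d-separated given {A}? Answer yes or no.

Bayes-Ball from F | {A} reaches {G,P,X}.
X ∈ reach(F|{A}) ⇒ F ⊥̸ X | {A}.

No — F and X are d-connected given {A}.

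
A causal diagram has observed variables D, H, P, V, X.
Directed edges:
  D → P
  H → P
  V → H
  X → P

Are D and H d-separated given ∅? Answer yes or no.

Yes — D ⊥ H | ∅.

Bayes-Ball from D | ∅ reaches {P}.
H ∉ reach(D|∅) ⇒ D ⊥ H | ∅.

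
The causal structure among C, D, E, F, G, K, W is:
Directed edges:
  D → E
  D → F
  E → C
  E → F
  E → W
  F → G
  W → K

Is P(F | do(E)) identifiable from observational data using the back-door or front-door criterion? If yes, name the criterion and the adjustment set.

desc(E)\{E}={C,F,G,K,W}; candidates ⊆ {D}.
size 0: {}; under {} E still reaches {D,F,G} ∋ F.
{D}: E⊥F given {D} in G with E→· removed — back-door holds.
P(F|do(E)) = Σ_{D} P(F|E,D)·P(D).

P(F|do(E)): backdoor, adjust for {D}.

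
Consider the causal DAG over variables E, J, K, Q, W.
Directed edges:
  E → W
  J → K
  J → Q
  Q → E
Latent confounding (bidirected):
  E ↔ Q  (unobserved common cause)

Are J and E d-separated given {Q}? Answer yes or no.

No — J and E are d-connected given {Q}.

Bayes-Ball from J | {Q} reaches {E,K,W}.
E ∈ reach(J|{Q}) ⇒ J ⊥̸ E | {Q}.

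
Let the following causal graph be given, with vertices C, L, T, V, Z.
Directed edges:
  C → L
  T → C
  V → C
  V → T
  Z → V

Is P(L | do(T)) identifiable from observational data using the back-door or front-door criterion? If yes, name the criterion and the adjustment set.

desc(T)\{T}={C,L}; candidates ⊆ {V,Z}.
size 0: {}; under {} T still reaches {C,L,V,Z} ∋ L.
{V}: T⊥L given {V} in G with T→· removed — back-door holds.
P(L|do(T)) = Σ_{V} P(L|T,V)·P(V).

P(L|do(T)): backdoor, adjust for {V}.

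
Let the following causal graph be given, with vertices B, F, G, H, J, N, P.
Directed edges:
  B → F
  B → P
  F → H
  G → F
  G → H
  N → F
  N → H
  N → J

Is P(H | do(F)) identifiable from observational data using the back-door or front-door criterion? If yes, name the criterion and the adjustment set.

P(H|do(F)): backdoor, adjust for {G, N}.

desc(F)\{F}={H}; candidates ⊆ {B,G,J,N,P}.
size 0: {}; under {} F still reaches {B,G,H,J,N,P} ∋ H.
size 1: {B}, {G}, {J} …(+2); under {B} F still reaches {G,H,J,N} ∋ H.
{G,N}: F⊥H given {G,N} in G with F→· removed — back-door holds.
P(H|do(F)) = Σ_{G,N} P(H|F,G,N)·P(G,N).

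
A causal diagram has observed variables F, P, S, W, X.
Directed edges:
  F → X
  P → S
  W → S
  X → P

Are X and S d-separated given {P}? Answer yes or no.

Yes — X ⊥ S | {P}.

Bayes-Ball from X | {P} reaches {F}.
S ∉ reach(X|{P}) ⇒ X ⊥ S | {P}.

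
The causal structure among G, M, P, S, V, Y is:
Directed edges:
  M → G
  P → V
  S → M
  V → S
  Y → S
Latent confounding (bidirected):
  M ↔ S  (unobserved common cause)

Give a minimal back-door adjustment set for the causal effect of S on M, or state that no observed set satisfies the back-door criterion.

desc(S)\{S}={G,M}; candidates ⊆ {P,V,Y}.
S↔M: latent back-door arc(s) into S.
size 0: {}; under {} S still reaches {G,M,P,V,Y} ∋ M.
size 1: {P}, {V}, {Y}; under {P} S still reaches {G,M,V,Y} ∋ M.
size 2: {P,V}, {P,Y}, {V,Y}; under {P,V} S still reaches {G,M,Y} ∋ M.
S↔M cannot be blocked by any observed set — no back-door set.

S→M: no observed back-door set.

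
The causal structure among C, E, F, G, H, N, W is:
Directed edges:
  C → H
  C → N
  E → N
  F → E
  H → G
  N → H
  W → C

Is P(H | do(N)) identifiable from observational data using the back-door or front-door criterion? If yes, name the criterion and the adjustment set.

desc(N)\{N}={G,H}; candidates ⊆ {C,E,F,W}.
size 0: {}; under {} N still reaches {C,E,F,G,H,W} ∋ H.
{C}: N⊥H given {C} in G with N→· removed — back-door holds.
P(H|do(N)) = Σ_{C} P(H|N,C)·P(C).

P(H|do(N)): backdoor, adjust for {C}.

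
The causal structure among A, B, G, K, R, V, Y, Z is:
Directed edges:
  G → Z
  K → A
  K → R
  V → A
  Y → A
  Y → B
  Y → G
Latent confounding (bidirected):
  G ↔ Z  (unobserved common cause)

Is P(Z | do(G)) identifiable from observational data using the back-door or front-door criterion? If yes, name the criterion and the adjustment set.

P(Z|do(G)): not identifiable (no BD/FD set).

desc(G)\{G}={Z}; candidates ⊆ {A,B,K,R,V,Y}.
G↔Z: latent back-door arc(s) into G.
size 0: {}; under {} G still reaches {A,B,Y,Z} ∋ Z.
size 1: {A}, {B}, {K} …(+3); under {A} G still reaches {B,K,R,V,Y,Z} ∋ Z.
size 2: {A,B}, {A,K}, {A,R} …(+12); under {A,B} G still reaches {K,R,V,Y,Z} ∋ Z.
G↔Z cannot be blocked by any observed set — no back-door set.
No mediator lies on a directed G→…→Z path.
Neither criterion identifies P(Z|do(G)) in this graph.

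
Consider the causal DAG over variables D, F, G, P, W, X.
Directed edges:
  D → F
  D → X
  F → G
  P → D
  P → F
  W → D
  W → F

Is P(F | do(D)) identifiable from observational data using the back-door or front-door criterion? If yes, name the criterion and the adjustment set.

P(F|do(D)): backdoor, adjust for {P, W}.

desc(D)\{D}={F,G,X}; candidates ⊆ {P,W}.
size 0: {}; under {} D still reaches {F,G,P,W} ∋ F.
size 1: {P}, {W}; under {P} D still reaches {F,G,W} ∋ F.
{P,W}: D⊥F given {P,W} in G with D→· removed — back-door holds.
P(F|do(D)) = Σ_{P,W} P(F|D,P,W)·P(P,W).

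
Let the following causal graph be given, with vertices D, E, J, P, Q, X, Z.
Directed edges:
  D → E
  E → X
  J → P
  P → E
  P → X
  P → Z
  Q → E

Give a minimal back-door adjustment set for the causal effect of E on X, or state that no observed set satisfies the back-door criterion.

E→X: minimal back-door set {P}.

desc(E)\{E}={X}; candidates ⊆ {D,J,P,Q,Z}.
size 0: {}; under {} E still reaches {D,J,P,Q,X,Z} ∋ X.
{P}: E⊥X given {P} in G with E→· removed — back-door holds.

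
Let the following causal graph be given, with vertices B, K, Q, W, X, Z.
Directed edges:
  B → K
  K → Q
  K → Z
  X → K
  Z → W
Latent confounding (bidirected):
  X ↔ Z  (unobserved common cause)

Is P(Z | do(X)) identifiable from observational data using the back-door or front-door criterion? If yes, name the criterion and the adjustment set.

desc(X)\{X}={K,Q,W,Z}; candidates ⊆ {B}.
X↔Z: latent back-door arc(s) into X.
size 0: {}; under {} X still reaches {W,Z} ∋ Z.
size 1: {B}; under {B} X still reaches {W,Z} ∋ Z.
X↔Z cannot be blocked by any observed set — no back-door set.
{K}: (i) intercepts every directed X→Z path; (ii) no back-door X→{K}; (iii) {X} blocks every back-door {K}→Z. Front-door holds.
P(Z|do(X)) = Σ_{K} P(K|X) Σ_{X'} P(Z|K,X')P(X').

P(Z|do(X)): frontdoor, adjust for {K}.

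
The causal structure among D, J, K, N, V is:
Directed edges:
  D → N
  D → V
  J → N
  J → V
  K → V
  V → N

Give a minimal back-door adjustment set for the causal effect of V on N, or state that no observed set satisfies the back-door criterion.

V→N: minimal back-door set {D, J}.

desc(V)\{V}={N}; candidates ⊆ {D,J,K}.
size 0: {}; under {} V still reaches {D,J,K,N} ∋ N.
size 1: {D}, {J}, {K}; under {D} V still reaches {J,K,N} ∋ N.
{D,J}: V⊥N given {D,J} in G with V→· removed — back-door holds.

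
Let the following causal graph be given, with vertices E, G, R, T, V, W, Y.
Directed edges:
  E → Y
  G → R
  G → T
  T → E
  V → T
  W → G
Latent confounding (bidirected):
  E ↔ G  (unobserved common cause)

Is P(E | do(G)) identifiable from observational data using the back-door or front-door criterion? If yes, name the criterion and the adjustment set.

desc(G)\{G}={E,R,T,Y}; candidates ⊆ {V,W}.
G↔E: latent back-door arc(s) into G.
size 0: {}; under {} G still reaches {E,W,Y} ∋ E.
size 1: {V}, {W}; under {V} G still reaches {E,W,Y} ∋ E.
size 2: {V,W}; under {V,W} G still reaches {E,Y} ∋ E.
G↔E cannot be blocked by any observed set — no back-door set.
{T}: (i) intercepts every directed G→E path; (ii) no back-door G→{T}; (iii) {G} blocks every back-door {T}→E. Front-door holds.
P(E|do(G)) = Σ_{T} P(T|G) Σ_{G'} P(E|T,G')P(G').

P(E|do(G)): frontdoor, adjust for {T}.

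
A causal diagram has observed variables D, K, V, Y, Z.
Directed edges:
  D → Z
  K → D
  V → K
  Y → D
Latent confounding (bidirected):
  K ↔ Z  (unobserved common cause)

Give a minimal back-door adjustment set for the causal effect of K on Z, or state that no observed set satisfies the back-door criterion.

desc(K)\{K}={D,Z}; candidates ⊆ {V,Y}.
K↔Z: latent back-door arc(s) into K.
size 0: {}; under {} K still reaches {V,Z} ∋ Z.
size 1: {V}, {Y}; under {V} K still reaches {Z} ∋ Z.
size 2: {V,Y}; under {V,Y} K still reaches {Z} ∋ Z.
K↔Z cannot be blocked by any observed set — no back-door set.

K→Z: no observed back-door set.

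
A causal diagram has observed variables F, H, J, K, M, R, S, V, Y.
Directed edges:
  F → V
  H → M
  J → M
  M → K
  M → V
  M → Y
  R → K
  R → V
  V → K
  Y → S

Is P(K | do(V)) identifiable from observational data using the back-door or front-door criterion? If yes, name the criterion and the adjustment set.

desc(V)\{V}={K}; candidates ⊆ {F,H,J,M,R,S,Y}.
size 0: {}; under {} V still reaches {F,H,J,K,M,R,S,Y} ∋ K.
size 1: {F}, {H}, {J} …(+4); under {F} V still reaches {H,J,K,M,R,S,Y} ∋ K.
{M,R}: V⊥K given {M,R} in G with V→· removed — back-door holds.
P(K|do(V)) = Σ_{M,R} P(K|V,M,R)·P(M,R).

P(K|do(V)): backdoor, adjust for {M, R}.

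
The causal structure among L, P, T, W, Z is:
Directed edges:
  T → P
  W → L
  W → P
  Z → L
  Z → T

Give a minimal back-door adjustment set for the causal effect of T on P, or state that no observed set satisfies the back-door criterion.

T→P: minimal back-door set ∅.

desc(T)\{T}={P}; candidates ⊆ {L,W,Z}.
∅: T⊥P given ∅ in G with T→· removed — back-door holds.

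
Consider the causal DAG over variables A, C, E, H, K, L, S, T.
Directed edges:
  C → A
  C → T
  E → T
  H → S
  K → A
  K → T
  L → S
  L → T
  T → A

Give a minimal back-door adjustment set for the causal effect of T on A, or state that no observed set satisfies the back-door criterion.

desc(T)\{T}={A}; candidates ⊆ {C,E,H,K,L,S}.
size 0: {}; under {} T still reaches {A,C,E,K,L,S} ∋ A.
size 1: {C}, {E}, {H} …(+3); under {C} T still reaches {A,E,K,L,S} ∋ A.
{C,K}: T⊥A given {C,K} in G with T→· removed — back-door holds.

T→A: minimal back-door set {C, K}.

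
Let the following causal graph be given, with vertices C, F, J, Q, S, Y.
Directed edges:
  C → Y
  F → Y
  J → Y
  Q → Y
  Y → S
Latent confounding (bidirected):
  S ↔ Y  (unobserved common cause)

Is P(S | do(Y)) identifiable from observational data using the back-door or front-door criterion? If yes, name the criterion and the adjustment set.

desc(Y)\{Y}={S}; candidates ⊆ {C,F,J,Q}.
Y↔S: latent back-door arc(s) into Y.
size 0: {}; under {} Y still reaches {C,F,J,Q,S} ∋ S.
size 1: {C}, {F}, {J} …(+1); under {C} Y still reaches {F,J,Q,S} ∋ S.
size 2: {C,F}, {C,J}, {C,Q} …(+3); under {C,F} Y still reaches {J,Q,S} ∋ S.
Y↔S cannot be blocked by any observed set — no back-door set.
No mediator lies on a directed Y→…→S path.
Neither criterion identifies P(S|do(Y)) in this graph.

P(S|do(Y)): not identifiable (no BD/FD set).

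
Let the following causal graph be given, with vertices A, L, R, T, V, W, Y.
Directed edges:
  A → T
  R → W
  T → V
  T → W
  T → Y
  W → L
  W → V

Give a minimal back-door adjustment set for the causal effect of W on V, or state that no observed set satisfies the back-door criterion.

desc(W)\{W}={L,V}; candidates ⊆ {A,R,T,Y}.
size 0: {}; under {} W still reaches {A,R,T,V,Y} ∋ V.
{T}: W⊥V given {T} in G with W→· removed — back-door holds.

W→V: minimal back-door set {T}.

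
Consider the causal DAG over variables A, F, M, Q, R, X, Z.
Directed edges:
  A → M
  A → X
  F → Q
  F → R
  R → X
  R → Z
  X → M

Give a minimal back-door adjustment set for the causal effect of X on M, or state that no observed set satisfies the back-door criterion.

desc(X)\{X}={M}; candidates ⊆ {A,F,Q,R,Z}.
size 0: {}; under {} X still reaches {A,F,M,Q,R,Z} ∋ M.
{A}: X⊥M given {A} in G with X→· removed — back-door holds.

X→M: minimal back-door set {A}.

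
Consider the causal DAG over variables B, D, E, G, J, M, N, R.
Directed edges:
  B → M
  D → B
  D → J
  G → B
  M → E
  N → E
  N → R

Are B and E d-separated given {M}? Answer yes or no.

Bayes-Ball from B | {M} reaches {D,G,J}.
E ∉ reach(B|{M}) ⇒ B ⊥ E | {M}.

Yes — B ⊥ E | {M}.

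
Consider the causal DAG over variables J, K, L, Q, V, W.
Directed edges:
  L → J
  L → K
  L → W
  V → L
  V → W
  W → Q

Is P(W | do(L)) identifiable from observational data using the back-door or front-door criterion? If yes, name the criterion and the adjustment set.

desc(L)\{L}={J,K,Q,W}; candidates ⊆ {V}.
size 0: {}; under {} L still reaches {Q,V,W} ∋ W.
{V}: L⊥W given {V} in G with L→· removed — back-door holds.
P(W|do(L)) = Σ_{V} P(W|L,V)·P(V).

P(W|do(L)): backdoor, adjust for {V}.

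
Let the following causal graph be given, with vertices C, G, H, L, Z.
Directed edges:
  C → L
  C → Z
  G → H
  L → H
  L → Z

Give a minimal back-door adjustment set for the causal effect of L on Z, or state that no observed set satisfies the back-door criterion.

L→Z: minimal back-door set {C}.

desc(L)\{L}={H,Z}; candidates ⊆ {C,G}.
size 0: {}; under {} L still reaches {C,Z} ∋ Z.
{C}: L⊥Z given {C} in G with L→· removed — back-door holds.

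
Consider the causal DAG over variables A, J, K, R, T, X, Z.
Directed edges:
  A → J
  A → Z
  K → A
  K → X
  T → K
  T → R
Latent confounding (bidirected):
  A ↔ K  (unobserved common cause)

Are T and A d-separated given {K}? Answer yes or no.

No — T and A are d-connected given {K}.

Bayes-Ball from T | {K} reaches {A,J,R,Z}.
A ∈ reach(T|{K}) ⇒ T ⊥̸ A | {K}.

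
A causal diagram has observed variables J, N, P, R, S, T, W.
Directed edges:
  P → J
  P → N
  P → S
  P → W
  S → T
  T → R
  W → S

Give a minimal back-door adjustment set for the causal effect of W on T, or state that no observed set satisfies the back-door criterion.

W→T: minimal back-door set {P}.

desc(W)\{W}={R,S,T}; candidates ⊆ {J,N,P}.
size 0: {}; under {} W still reaches {J,N,P,R,S,T} ∋ T.
{P}: W⊥T given {P} in G with W→· removed — back-door holds.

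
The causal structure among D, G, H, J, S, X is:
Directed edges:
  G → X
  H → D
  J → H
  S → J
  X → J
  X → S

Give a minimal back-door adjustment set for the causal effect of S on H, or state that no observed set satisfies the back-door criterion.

S→H: minimal back-door set {X}.

desc(S)\{S}={D,H,J}; candidates ⊆ {G,X}.
size 0: {}; under {} S still reaches {D,G,H,J,X} ∋ H.
{X}: S⊥H given {X} in G with S→· removed — back-door holds.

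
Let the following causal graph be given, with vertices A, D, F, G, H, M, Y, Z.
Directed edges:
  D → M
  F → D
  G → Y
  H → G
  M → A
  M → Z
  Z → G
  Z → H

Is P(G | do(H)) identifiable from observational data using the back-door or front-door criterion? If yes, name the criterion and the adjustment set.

desc(H)\{H}={G,Y}; candidates ⊆ {A,D,F,M,Z}.
size 0: {}; under {} H still reaches {A,D,F,G,M,Y,Z} ∋ G.
{Z}: H⊥G given {Z} in G with H→· removed — back-door holds.
P(G|do(H)) = Σ_{Z} P(G|H,Z)·P(Z).

P(G|do(H)): backdoor, adjust for {Z}.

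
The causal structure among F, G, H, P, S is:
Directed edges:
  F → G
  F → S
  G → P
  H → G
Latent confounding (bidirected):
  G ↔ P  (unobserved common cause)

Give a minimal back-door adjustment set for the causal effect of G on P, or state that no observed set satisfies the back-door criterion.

desc(G)\{G}={P}; candidates ⊆ {F,H,S}.
G↔P: latent back-door arc(s) into G.
size 0: {}; under {} G still reaches {F,H,P,S} ∋ P.
size 1: {F}, {H}, {S}; under {F} G still reaches {H,P} ∋ P.
size 2: {F,H}, {F,S}, {H,S}; under {F,H} G still reaches {P} ∋ P.
G↔P cannot be blocked by any observed set — no back-door set.

G→P: no observed back-door set.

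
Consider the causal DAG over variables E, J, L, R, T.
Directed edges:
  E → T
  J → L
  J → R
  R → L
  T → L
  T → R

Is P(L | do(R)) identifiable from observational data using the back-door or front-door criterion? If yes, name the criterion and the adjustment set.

desc(R)\{R}={L}; candidates ⊆ {E,J,T}.
size 0: {}; under {} R still reaches {E,J,L,T} ∋ L.
size 1: {E}, {J}, {T}; under {E} R still reaches {J,L,T} ∋ L.
{J,T}: R⊥L given {J,T} in G with R→· removed — back-door holds.
P(L|do(R)) = Σ_{J,T} P(L|R,J,T)·P(J,T).

P(L|do(R)): backdoor, adjust for {J, T}.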